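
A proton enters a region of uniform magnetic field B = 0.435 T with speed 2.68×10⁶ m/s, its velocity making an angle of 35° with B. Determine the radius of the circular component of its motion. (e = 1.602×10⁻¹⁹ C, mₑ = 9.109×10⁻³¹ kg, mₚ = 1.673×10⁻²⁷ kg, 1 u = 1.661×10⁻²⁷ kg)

v⊥ = v sinθ = 2.68×10⁶·sin35° ≈ 1.537×10⁶ m/s.
r = m v⊥/(|q|B) = (1.673×10⁻²⁷)(1.537×10⁶)/((1.602×10⁻¹⁹)(0.435)) ≈ 0.0369 m.

r ≈ 0.0369 m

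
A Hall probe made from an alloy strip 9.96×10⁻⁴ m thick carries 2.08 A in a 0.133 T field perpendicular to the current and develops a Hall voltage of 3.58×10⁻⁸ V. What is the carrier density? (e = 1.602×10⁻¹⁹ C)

n ≈ 4.84×10²⁸ m⁻³

From V_H = IB/(n e t), n = IB/(V_H e t).
n = (2.08)(0.133)/((3.58×10⁻⁸)(1.602×10⁻¹⁹)(9.96×10⁻⁴)) ≈ 4.84×10²⁸ m⁻³.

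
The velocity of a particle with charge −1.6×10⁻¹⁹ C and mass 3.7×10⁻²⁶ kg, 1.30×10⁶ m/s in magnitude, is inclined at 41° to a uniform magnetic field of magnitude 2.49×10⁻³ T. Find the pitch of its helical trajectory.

p ≈ 573 m

v∥ = v cosθ = 1.30×10⁶·cos41° ≈ 9.811×10⁵ m/s.
T = 2πm/(|q|B) = 2π(3.7×10⁻²⁶)/((1.6×10⁻¹⁹)(2.49×10⁻³)) ≈ 5.835×10⁻⁴ s.
pitch = v∥ T = (9.811×10⁵)(5.835×10⁻⁴) ≈ 573 m.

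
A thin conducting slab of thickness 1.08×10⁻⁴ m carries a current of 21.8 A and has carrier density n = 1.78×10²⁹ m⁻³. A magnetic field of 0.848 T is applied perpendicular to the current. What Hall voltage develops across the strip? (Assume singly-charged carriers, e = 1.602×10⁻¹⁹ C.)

V_H ≈ 6.00×10⁻⁶ V

V_H = IB/(n e t).
V_H = (21.8)(0.848)/((1.78×10²⁹)(1.602×10⁻¹⁹)(1.08×10⁻⁴)) ≈ 6.00×10⁻⁶ V.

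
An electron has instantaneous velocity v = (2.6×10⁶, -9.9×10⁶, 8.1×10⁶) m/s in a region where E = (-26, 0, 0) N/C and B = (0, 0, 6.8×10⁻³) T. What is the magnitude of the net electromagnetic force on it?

|F| ≈ 1.12×10⁻¹⁴ N

v×B = (-6.73×10⁴, -1.77×10⁴, 0) N/C.
E + v×B = (-6.73×10⁴, -1.77×10⁴, 0) N/C.
F = q(E + v×B) = (−1.602×10⁻¹⁹ C)·(-6.73×10⁴, -1.77×10⁴, 0) = (1.08×10⁻¹⁴, 2.83×10⁻¹⁵, 0) N.
|F| = 1.12×10⁻¹⁴ N.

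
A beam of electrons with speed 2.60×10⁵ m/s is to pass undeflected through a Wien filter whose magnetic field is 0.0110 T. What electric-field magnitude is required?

E = 2860 V/m

For straight-line motion qE = qvB, so E = vB.
E = 2.60×10⁵ × 0.0110 = 2860 V/m.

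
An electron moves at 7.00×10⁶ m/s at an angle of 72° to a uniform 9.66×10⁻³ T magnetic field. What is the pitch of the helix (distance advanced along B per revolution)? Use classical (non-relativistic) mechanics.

p ≈ 8.00×10⁻³ m

v∥ = v cosθ = 7.00×10⁶·cos72° ≈ 2.163×10⁶ m/s.
T = 2πm/(|q|B) = 2π(9.109×10⁻³¹)/((1.602×10⁻¹⁹)(9.66×10⁻³)) ≈ 3.698×10⁻⁹ s.
pitch = v∥ T = (2.163×10⁶)(3.698×10⁻⁹) ≈ 8.00×10⁻³ m.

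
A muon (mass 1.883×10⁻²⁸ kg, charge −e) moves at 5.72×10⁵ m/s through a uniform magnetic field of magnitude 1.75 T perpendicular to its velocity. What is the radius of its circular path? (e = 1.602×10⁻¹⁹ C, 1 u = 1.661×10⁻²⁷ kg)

The magnetic force provides the centripetal force: |q|vB = mv²/r.
r = mv/(|q|B) = (1.883×10⁻²⁸)(5.72×10⁵)/((1.602×10⁻¹⁹)(1.75)) ≈ 3.84×10⁻⁴ m.

r ≈ 3.84×10⁻⁴ m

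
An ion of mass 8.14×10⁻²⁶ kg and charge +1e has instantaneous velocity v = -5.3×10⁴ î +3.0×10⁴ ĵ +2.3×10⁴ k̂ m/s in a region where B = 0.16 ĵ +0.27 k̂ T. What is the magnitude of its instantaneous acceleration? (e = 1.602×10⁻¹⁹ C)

|a| ≈ 3.39×10¹⁰ m/s²

v×B = (4420, 1.43×10⁴, -8480) N/C.
F = q v×B = (1.602×10⁻¹⁹ C)·(4420, 1.43×10⁴, -8480) = (7.08×10⁻¹⁶, 2.29×10⁻¹⁵, -1.36×10⁻¹⁵) N.
|a| = |F|/m = 2.757×10⁻¹⁵/8.14×10⁻²⁶ ≈ 3.39×10¹⁰ m/s².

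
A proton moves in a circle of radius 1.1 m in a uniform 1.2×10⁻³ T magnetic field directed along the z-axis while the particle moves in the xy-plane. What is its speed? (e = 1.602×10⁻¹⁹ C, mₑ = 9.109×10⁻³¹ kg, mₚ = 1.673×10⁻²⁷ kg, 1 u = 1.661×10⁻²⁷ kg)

v ≈ 1.3×10⁵ m/s

From |q|vB = mv²/r, v = |q|Br/m.
v = (1.602×10⁻¹⁹)(1.2×10⁻³)(1.1)/1.673×10⁻²⁷ ≈ 1.3×10⁵ m/s.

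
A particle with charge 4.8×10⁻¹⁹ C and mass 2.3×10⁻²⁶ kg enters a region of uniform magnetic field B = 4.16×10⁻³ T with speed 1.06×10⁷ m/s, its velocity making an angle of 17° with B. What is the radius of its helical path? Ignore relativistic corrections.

v⊥ = v sinθ = 1.06×10⁷·sin17° ≈ 3.099×10⁶ m/s.
r = m v⊥/(|q|B) = (2.3×10⁻²⁶)(3.099×10⁶)/((4.8×10⁻¹⁹)(4.16×10⁻³)) ≈ 35.7 m.

r ≈ 35.7 m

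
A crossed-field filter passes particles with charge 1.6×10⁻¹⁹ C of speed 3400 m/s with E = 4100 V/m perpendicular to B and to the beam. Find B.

Balance of forces in the selector: qE = qvB ⇒ B = E/v.
B = 4100/3400 = 1.2 T.

B = 1.2 T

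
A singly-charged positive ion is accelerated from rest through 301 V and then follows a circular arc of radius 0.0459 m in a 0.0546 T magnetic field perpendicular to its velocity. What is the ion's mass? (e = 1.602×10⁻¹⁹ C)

m ≈ 1.67×10⁻²⁷ kg

Combine |q|V = ½mv² and r = mv/(|q|B): eliminate v to get m = qB²r²/(2V).
m = (1.602×10⁻¹⁹)(0.0546)²(0.0459)²/(2·301) ≈ 1.67×10⁻²⁷ kg.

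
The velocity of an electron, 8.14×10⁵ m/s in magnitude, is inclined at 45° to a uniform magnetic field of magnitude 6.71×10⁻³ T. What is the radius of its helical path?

v⊥ = v sinθ = 8.14×10⁵·sin45° ≈ 5.756×10⁵ m/s.
r = m v⊥/(|q|B) = (9.109×10⁻³¹)(5.756×10⁵)/((1.602×10⁻¹⁹)(6.71×10⁻³)) ≈ 4.88×10⁻⁴ m.

r ≈ 4.88×10⁻⁴ m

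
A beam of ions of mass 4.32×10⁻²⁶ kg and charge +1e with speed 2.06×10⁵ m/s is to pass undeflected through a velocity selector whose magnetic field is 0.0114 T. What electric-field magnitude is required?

E = 2350 V/m

For straight-line motion qE = qvB, so E = vB.
E = 2.06×10⁵ × 0.0114 = 2350 V/m.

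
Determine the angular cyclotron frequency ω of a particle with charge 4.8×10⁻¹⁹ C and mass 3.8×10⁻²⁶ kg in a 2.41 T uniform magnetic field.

ω ≈ 3.04×10⁷ rad/s

ω = |q|B/m.
ω = (4.8×10⁻¹⁹)(2.41)/3.8×10⁻²⁶ ≈ 3.04×10⁷ rad/s.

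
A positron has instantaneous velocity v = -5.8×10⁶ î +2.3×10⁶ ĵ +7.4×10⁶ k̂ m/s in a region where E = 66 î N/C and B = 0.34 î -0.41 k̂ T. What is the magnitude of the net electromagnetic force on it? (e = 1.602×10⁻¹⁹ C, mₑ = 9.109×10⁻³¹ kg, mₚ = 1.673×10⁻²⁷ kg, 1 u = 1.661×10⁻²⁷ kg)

|F| ≈ 1.97×10⁻¹³ N

v×B = (-9.43×10⁵, 1.38×10⁵, -7.82×10⁵) N/C.
E + v×B = (-9.43×10⁵, 1.38×10⁵, -7.82×10⁵) N/C.
F = q(E + v×B) = (1.602×10⁻¹⁹ C)·(-9.43×10⁵, 1.38×10⁵, -7.82×10⁵) = (-1.51×10⁻¹³, 2.21×10⁻¹⁴, -1.25×10⁻¹³) N.
|F| = 1.97×10⁻¹³ N.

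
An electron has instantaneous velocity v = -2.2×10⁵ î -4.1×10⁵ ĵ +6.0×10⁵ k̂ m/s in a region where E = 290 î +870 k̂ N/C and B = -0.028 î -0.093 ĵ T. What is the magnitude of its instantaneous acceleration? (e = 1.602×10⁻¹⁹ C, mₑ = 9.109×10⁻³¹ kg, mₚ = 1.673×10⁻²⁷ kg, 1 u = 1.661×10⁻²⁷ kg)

v×B = (5.58×10⁴, -1.68×10⁴, 8980) N/C.
E + v×B = (5.61×10⁴, -1.68×10⁴, 9850) N/C.
F = q(E + v×B) = (−1.602×10⁻¹⁹ C)·(5.61×10⁴, -1.68×10⁴, 9850) = (-8.99×10⁻¹⁵, 2.69×10⁻¹⁵, -1.58×10⁻¹⁵) N.
|a| = |F|/m = 9.512×10⁻¹⁵/9.109×10⁻³¹ ≈ 1.04×10¹⁶ m/s².

|a| ≈ 1.04×10¹⁶ m/s²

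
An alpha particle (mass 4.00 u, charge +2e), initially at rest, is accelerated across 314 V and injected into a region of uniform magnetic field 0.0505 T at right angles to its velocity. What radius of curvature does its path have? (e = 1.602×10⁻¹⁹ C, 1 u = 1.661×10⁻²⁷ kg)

Acceleration: |q|V = ½mv² ⇒ v = √(2|q|V/m) = √(2·3.204×10⁻¹⁹·314/6.644×10⁻²⁷) ≈ 1.740×10⁵ m/s.
In the field: r = mv/(|q|B) = (6.644×10⁻²⁷)(1.740×10⁵)/((3.204×10⁻¹⁹)(0.0505)) ≈ 0.0715 m.

r ≈ 0.0715 m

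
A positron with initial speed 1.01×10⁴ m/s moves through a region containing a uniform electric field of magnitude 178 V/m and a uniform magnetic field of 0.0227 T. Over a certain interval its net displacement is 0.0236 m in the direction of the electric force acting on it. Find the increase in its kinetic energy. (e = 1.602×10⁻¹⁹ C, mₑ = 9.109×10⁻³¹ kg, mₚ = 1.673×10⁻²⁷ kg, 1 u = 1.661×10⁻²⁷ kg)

The magnetic force is always ⟂ v and does no work; only the electric force changes KE.
ΔKE = F_E · d = |q|E d = (1.602×10⁻¹⁹)(178)(0.0236) ≈ 6.73×10⁻¹⁹ J.

ΔKE ≈ 6.73×10⁻¹⁹ J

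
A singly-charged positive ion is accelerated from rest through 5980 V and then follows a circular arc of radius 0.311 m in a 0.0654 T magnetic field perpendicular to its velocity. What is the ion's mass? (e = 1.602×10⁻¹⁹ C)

m ≈ 5.54×10⁻²⁷ kg

Combine |q|V = ½mv² and r = mv/(|q|B): eliminate v to get m = qB²r²/(2V).
m = (1.602×10⁻¹⁹)(0.0654)²(0.311)²/(2·5980) ≈ 5.54×10⁻²⁷ kg.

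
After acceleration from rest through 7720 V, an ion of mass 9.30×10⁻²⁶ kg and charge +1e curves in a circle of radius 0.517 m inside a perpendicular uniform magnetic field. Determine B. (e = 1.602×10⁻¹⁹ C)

v = √(2|q|V/m) = √(2·1.602×10⁻¹⁹·7720/9.30×10⁻²⁶) ≈ 1.631×10⁵ m/s.
B = mv/(|q|r) = (9.30×10⁻²⁶)(1.631×10⁵)/((1.602×10⁻¹⁹)(0.517)) ≈ 0.183 T.

B ≈ 0.183 T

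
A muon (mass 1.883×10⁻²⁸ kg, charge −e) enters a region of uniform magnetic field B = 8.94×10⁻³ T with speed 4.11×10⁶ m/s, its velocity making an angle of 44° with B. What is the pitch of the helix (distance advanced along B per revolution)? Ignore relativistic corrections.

p ≈ 2.44 m

v∥ = v cosθ = 4.11×10⁶·cos44° ≈ 2.956×10⁶ m/s.
T = 2πm/(|q|B) = 2π(1.883×10⁻²⁸)/((1.602×10⁻¹⁹)(8.94×10⁻³)) ≈ 8.261×10⁻⁷ s.
pitch = v∥ T = (2.956×10⁶)(8.261×10⁻⁷) ≈ 2.44 m.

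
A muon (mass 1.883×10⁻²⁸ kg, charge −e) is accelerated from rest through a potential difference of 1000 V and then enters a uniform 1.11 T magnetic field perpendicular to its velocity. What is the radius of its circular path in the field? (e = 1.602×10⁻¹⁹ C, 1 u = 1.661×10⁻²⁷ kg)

Acceleration: |q|V = ½mv² ⇒ v = √(2|q|V/m) = √(2·1.602×10⁻¹⁹·1000/1.883×10⁻²⁸) ≈ 1.304×10⁶ m/s.
In the field: r = mv/(|q|B) = (1.883×10⁻²⁸)(1.304×10⁶)/((1.602×10⁻¹⁹)(1.11)) ≈ 1.38×10⁻³ m.

r ≈ 1.38×10⁻³ m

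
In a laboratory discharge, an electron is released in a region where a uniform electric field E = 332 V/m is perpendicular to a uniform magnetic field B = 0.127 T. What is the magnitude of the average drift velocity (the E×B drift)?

v_d ≈ 2610 m/s

The E×B drift speed is v_d = E/B.
v_d = 332/0.127 = 2610 m/s.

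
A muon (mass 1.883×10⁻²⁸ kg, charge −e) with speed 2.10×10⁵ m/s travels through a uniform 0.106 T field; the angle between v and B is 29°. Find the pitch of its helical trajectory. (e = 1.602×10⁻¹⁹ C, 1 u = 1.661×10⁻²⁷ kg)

v∥ = v cosθ = 2.10×10⁵·cos29° ≈ 1.837×10⁵ m/s.
T = 2πm/(|q|B) = 2π(1.883×10⁻²⁸)/((1.602×10⁻¹⁹)(0.106)) ≈ 6.967×10⁻⁸ s.
pitch = v∥ T = (1.837×10⁵)(6.967×10⁻⁸) ≈ 0.0128 m.

p ≈ 0.0128 m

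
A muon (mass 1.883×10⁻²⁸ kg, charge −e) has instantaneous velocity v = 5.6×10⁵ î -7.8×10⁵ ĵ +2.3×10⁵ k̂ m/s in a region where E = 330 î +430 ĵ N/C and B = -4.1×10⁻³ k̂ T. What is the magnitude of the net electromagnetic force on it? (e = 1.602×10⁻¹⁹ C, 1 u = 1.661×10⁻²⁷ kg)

|F| ≈ 7.14×10⁻¹⁶ N

v×B = (3200, 2300, 0) N/C.
E + v×B = (3530, 2730, 0) N/C.
F = q(E + v×B) = (−1.602×10⁻¹⁹ C)·(3530, 2730, 0) = (-5.65×10⁻¹⁶, -4.37×10⁻¹⁶, 0) N.
|F| = 7.14×10⁻¹⁶ N.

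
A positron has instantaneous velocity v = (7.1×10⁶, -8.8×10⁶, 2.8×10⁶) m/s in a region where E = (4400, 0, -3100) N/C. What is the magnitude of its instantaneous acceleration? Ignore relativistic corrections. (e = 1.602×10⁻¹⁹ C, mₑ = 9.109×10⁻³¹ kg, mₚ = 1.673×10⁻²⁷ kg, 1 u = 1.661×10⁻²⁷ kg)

Only an electric field acts, so F = qE = (1.602×10⁻¹⁹ C)·(4400, 0, -3100) = (7.05×10⁻¹⁶, 0, -4.97×10⁻¹⁶) N.
|a| = |F|/m = 8.623×10⁻¹⁶/9.109×10⁻³¹ ≈ 9.47×10¹⁴ m/s².

|a| ≈ 9.47×10¹⁴ m/s²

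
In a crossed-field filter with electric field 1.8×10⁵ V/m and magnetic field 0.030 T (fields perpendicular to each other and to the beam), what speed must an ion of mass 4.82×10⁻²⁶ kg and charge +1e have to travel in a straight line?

v = 6.0×10⁶ m/s

Zero net Lorentz force requires |qE| = |q v×B|, i.e. E = vB.
v = E/B = 1.8×10⁵/0.030 = 6.0×10⁶ m/s.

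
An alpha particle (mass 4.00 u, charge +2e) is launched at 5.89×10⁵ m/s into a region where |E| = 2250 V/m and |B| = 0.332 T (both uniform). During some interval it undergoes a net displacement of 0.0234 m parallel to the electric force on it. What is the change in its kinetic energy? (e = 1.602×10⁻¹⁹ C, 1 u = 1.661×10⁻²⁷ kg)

ΔKE ≈ 1.69×10⁻¹⁷ J

The magnetic force is always ⟂ v and does no work; only the electric force changes KE.
ΔKE = F_E · d = |q|E d = (3.204×10⁻¹⁹)(2250)(0.0234) ≈ 1.69×10⁻¹⁷ J.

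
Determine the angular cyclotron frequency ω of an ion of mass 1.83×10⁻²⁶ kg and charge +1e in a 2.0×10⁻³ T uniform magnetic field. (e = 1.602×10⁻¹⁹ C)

ω = |q|B/m.
ω = (1.602×10⁻¹⁹)(2.0×10⁻³)/1.83×10⁻²⁶ ≈ 1.8×10⁴ rad/s.

ω ≈ 1.8×10⁴ rad/s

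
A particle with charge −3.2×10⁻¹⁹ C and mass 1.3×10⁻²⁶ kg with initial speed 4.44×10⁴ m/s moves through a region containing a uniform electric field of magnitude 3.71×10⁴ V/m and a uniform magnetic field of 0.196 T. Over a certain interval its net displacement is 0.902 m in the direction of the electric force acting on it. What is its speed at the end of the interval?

B does no work; ΔKE = |q|E d.
½mv_f² = ½mv₀² + |q|Ed = ½(1.3×10⁻²⁶)(4.44×10⁴)² + (3.2×10⁻¹⁹)(3.71×10⁴)(0.902) ≈ 1.281×10⁻¹⁷ J + 1.071×10⁻¹⁴ J ≈ 1.072×10⁻¹⁴ J.
v_f = √(2·1.072×10⁻¹⁴/1.3×10⁻²⁶) ≈ 1.28×10⁶ m/s.

v_f ≈ 1.28×10⁶ m/s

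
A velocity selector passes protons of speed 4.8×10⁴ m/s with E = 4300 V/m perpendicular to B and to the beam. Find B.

Balance of forces in the selector: qE = qvB ⇒ B = E/v.
B = 4300/4.8×10⁴ = 0.090 T.

B = 0.090 T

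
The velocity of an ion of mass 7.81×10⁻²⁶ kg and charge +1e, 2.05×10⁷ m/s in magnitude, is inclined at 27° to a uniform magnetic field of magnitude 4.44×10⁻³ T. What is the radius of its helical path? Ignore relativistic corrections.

v⊥ = v sinθ = 2.05×10⁷·sin27° ≈ 9.307×10⁶ m/s.
r = m v⊥/(|q|B) = (7.81×10⁻²⁶)(9.307×10⁶)/((1.602×10⁻¹⁹)(4.44×10⁻³)) ≈ 1020 m.

r ≈ 1020 m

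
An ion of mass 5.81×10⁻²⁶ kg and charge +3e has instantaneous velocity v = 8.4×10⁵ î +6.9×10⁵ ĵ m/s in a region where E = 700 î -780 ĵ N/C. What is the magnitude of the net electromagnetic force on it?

|F| ≈ 5.04×10⁻¹⁶ N

Only an electric field acts, so F = qE = (4.806×10⁻¹⁹ C)·(700, -780, 0) = (3.36×10⁻¹⁶, -3.75×10⁻¹⁶, 0) N.
|F| = 5.04×10⁻¹⁶ N.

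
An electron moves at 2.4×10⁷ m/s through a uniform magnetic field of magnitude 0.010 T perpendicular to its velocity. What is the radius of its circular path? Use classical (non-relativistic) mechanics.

The magnetic force provides the centripetal force: |q|vB = mv²/r.
r = mv/(|q|B) = (9.109×10⁻³¹)(2.4×10⁷)/((1.602×10⁻¹⁹)(0.010)) ≈ 0.014 m.

r ≈ 0.014 m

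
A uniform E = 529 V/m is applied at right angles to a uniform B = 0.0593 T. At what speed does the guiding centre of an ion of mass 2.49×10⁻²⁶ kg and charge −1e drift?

The E×B drift speed is v_d = E/B.
v_d = 529/0.0593 = 8920 m/s.

v_d ≈ 8920 m/s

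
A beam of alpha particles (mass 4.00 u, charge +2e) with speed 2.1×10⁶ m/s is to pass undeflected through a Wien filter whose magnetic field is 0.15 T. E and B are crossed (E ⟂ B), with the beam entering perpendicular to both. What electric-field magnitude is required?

For straight-line motion qE = qvB, so E = vB.
E = 2.1×10⁶ × 0.15 = 3.2×10⁵ V/m.

E = 3.2×10⁵ V/m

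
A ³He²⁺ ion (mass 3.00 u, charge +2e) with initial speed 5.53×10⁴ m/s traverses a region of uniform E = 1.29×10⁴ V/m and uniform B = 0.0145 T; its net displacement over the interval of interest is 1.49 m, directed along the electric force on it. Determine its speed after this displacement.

B does no work; ΔKE = |q|E d.
½mv_f² = ½mv₀² + |q|Ed = ½(4.983×10⁻²⁷)(5.53×10⁴)² + (3.204×10⁻¹⁹)(1.29×10⁴)(1.49) ≈ 7.619×10⁻¹⁸ J + 6.158×10⁻¹⁵ J ≈ 6.166×10⁻¹⁵ J.
v_f = √(2·6.166×10⁻¹⁵/4.983×10⁻²⁷) ≈ 1.57×10⁶ m/s.

v_f ≈ 1.57×10⁶ m/s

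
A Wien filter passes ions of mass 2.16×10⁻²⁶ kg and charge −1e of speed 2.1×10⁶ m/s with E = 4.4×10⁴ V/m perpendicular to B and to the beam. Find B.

Balance of forces in the selector: qE = qvB ⇒ B = E/v.
B = 4.4×10⁴/2.1×10⁶ = 0.021 T.

B = 0.021 T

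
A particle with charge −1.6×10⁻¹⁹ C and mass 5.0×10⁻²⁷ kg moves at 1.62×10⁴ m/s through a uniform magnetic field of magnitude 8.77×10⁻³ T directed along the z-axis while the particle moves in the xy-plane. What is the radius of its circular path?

r ≈ 0.0577 m

The magnetic force provides the centripetal force: |q|vB = mv²/r.
r = mv/(|q|B) = (5.0×10⁻²⁷)(1.62×10⁴)/((1.6×10⁻¹⁹)(8.77×10⁻³)) ≈ 0.0577 m.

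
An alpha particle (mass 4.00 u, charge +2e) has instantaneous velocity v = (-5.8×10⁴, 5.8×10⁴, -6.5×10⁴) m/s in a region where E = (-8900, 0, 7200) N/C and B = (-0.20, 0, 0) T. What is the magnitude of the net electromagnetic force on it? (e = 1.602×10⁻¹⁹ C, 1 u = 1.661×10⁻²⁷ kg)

v×B = (0, 1.30×10⁴, 1.16×10⁴) N/C.
E + v×B = (-8900, 1.30×10⁴, 1.88×10⁴) N/C.
F = q(E + v×B) = (3.204×10⁻¹⁹ C)·(-8900, 1.30×10⁴, 1.88×10⁴) = (-2.85×10⁻¹⁵, 4.17×10⁻¹⁵, 6.02×10⁻¹⁵) N.
|F| = 7.86×10⁻¹⁵ N.

|F| ≈ 7.86×10⁻¹⁵ N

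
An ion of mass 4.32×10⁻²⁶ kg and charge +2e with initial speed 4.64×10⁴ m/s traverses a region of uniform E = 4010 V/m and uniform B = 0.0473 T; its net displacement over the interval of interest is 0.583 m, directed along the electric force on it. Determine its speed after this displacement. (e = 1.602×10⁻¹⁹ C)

v_f ≈ 1.92×10⁵ m/s

B does no work; ΔKE = |q|E d.
½mv_f² = ½mv₀² + |q|Ed = ½(4.32×10⁻²⁶)(4.64×10⁴)² + (3.204×10⁻¹⁹)(4010)(0.583) ≈ 4.650×10⁻¹⁷ J + 7.490×10⁻¹⁶ J ≈ 7.955×10⁻¹⁶ J.
v_f = √(2·7.955×10⁻¹⁶/4.32×10⁻²⁶) ≈ 1.92×10⁵ m/s.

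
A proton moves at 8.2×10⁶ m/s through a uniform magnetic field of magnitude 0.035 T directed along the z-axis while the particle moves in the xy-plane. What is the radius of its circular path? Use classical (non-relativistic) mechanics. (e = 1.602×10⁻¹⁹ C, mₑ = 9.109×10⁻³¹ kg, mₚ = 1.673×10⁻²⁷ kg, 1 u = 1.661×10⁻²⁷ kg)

r ≈ 2.4 m

The magnetic force provides the centripetal force: |q|vB = mv²/r.
r = mv/(|q|B) = (1.673×10⁻²⁷)(8.2×10⁶)/((1.602×10⁻¹⁹)(0.035)) ≈ 2.4 m.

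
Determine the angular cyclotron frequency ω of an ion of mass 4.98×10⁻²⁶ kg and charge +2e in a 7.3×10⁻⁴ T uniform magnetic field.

ω = |q|B/m.
ω = (3.204×10⁻¹⁹)(7.3×10⁻⁴)/4.98×10⁻²⁶ ≈ 4700 rad/s.

ω ≈ 4700 rad/s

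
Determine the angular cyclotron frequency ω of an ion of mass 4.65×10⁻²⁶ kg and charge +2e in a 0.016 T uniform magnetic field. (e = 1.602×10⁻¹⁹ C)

ω = |q|B/m.
ω = (3.204×10⁻¹⁹)(0.016)/4.65×10⁻²⁶ ≈ 1.1×10⁵ rad/s.

ω ≈ 1.1×10⁵ rad/s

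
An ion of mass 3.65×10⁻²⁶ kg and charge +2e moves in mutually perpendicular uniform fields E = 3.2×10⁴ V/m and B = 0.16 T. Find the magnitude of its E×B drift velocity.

The E×B drift speed is v_d = E/B.
v_d = 3.2×10⁴/0.16 = 2.0×10⁵ m/s.

v_d ≈ 2.0×10⁵ m/s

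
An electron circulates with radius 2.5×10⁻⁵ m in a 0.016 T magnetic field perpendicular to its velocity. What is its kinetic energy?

KE ≈ 0.014 eV

v = |q|Br/m, then KE = ½mv² = (qBr)²/(2m).
v = (1.602×10⁻¹⁹)(0.016)(2.5×10⁻⁵)/9.109×10⁻³¹ ≈ 7.035×10⁴ m/s.
KE = ½(9.109×10⁻³¹)(7.035×10⁴)² ≈ 2.3×10⁻²¹ J = 0.014 eV.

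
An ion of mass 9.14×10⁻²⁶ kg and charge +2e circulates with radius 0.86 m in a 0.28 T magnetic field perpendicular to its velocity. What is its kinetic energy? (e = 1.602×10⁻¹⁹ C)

v = |q|Br/m, then KE = ½mv² = (qBr)²/(2m).
v = (3.204×10⁻¹⁹)(0.28)(0.86)/9.14×10⁻²⁶ ≈ 8.441×10⁵ m/s.
KE = ½(9.14×10⁻²⁶)(8.441×10⁵)² ≈ 3.3×10⁻¹⁴ J.

KE ≈ 3.3×10⁻¹⁴ J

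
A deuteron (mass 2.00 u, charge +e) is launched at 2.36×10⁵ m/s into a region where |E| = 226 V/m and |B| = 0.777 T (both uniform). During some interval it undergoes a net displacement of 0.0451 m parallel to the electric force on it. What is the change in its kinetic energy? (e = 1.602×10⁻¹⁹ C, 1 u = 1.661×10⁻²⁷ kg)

The magnetic force is always ⟂ v and does no work; only the electric force changes KE.
ΔKE = F_E · d = |q|E d = (1.602×10⁻¹⁹)(226)(0.0451) ≈ 1.63×10⁻¹⁸ J.

ΔKE ≈ 1.63×10⁻¹⁸ J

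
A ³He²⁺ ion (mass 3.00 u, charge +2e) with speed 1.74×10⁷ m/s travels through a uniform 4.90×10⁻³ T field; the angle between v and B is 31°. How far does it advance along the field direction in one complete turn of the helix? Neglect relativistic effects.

v∥ = v cosθ = 1.74×10⁷·cos31° ≈ 1.491×10⁷ m/s.
T = 2πm/(|q|B) = 2π(4.983×10⁻²⁷)/((3.204×10⁻¹⁹)(4.90×10⁻³)) ≈ 1.994×10⁻⁵ s.
pitch = v∥ T = (1.491×10⁷)(1.994×10⁻⁵) ≈ 297 m.

p ≈ 297 m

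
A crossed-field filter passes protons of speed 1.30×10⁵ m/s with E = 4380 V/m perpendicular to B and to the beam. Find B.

B = 0.0337 T

Balance of forces in the selector: qE = qvB ⇒ B = E/v.
B = 4380/1.30×10⁵ = 0.0337 T.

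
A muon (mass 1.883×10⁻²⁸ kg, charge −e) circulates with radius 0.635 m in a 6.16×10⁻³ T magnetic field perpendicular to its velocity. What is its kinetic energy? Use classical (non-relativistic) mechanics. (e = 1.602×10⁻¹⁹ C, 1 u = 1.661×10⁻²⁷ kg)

KE ≈ 1.04×10⁻¹⁵ J

v = |q|Br/m, then KE = ½mv² = (qBr)²/(2m).
v = (1.602×10⁻¹⁹)(6.16×10⁻³)(0.635)/1.883×10⁻²⁸ ≈ 3.328×10⁶ m/s.
KE = ½(1.883×10⁻²⁸)(3.328×10⁶)² ≈ 1.04×10⁻¹⁵ J.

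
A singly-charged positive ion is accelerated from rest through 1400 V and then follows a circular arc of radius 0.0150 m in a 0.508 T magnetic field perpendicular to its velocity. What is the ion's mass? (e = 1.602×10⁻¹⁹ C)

m ≈ 3.32×10⁻²⁷ kg

Combine |q|V = ½mv² and r = mv/(|q|B): eliminate v to get m = qB²r²/(2V).
m = (1.602×10⁻¹⁹)(0.508)²(0.0150)²/(2·1400) ≈ 3.32×10⁻²⁷ kg.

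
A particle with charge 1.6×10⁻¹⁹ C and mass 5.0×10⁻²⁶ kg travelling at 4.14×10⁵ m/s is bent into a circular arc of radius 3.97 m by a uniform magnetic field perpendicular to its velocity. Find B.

B ≈ 0.0326 T

From |q|vB = mv²/r, B = mv/(|q|r).
B = (5.0×10⁻²⁶)(4.14×10⁵)/((1.6×10⁻¹⁹)(3.97)) ≈ 0.0326 T.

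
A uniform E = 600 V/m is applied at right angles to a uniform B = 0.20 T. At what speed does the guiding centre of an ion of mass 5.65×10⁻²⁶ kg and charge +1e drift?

v_d ≈ 3000 m/s

The steady drift has the magnetic force balancing the electric force, so v_d = E/B.
v_d = 600/0.20 = 3000 m/s.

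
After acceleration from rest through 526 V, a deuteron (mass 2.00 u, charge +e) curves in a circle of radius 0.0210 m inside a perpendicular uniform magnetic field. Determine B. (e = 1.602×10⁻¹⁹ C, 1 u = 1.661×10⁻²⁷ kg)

v = √(2|q|V/m) = √(2·1.602×10⁻¹⁹·526/3.322×10⁻²⁷) ≈ 2.252×10⁵ m/s.
B = mv/(|q|r) = (3.322×10⁻²⁷)(2.252×10⁵)/((1.602×10⁻¹⁹)(0.0210)) ≈ 0.222 T.

B ≈ 0.222 T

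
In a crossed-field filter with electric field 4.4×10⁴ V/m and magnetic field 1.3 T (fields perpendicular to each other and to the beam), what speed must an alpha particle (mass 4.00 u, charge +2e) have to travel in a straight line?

v = 3.4×10⁴ m/s

Straight-line motion ⇒ electric and magnetic forces cancel, so E = vB.
v = E/B = 4.4×10⁴/1.3 = 3.4×10⁴ m/s.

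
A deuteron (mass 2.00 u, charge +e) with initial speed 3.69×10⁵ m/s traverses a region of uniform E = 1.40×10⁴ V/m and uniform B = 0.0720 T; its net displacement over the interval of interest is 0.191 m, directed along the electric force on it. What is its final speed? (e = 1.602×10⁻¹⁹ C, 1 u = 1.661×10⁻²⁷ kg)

v_f ≈ 6.28×10⁵ m/s

B does no work; ΔKE = |q|E d.
½mv_f² = ½mv₀² + |q|Ed = ½(3.322×10⁻²⁷)(3.69×10⁵)² + (1.602×10⁻¹⁹)(1.40×10⁴)(0.191) ≈ 2.262×10⁻¹⁶ J + 4.284×10⁻¹⁶ J ≈ 6.545×10⁻¹⁶ J.
v_f = √(2·6.545×10⁻¹⁶/3.322×10⁻²⁷) ≈ 6.28×10⁵ m/s.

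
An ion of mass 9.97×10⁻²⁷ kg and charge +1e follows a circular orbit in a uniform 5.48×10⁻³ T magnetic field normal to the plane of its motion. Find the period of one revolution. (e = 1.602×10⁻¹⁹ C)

The cyclotron period depends only on m, q, B: T = 2πm/(|q|B).
T = 2π(9.97×10⁻²⁷)/((1.602×10⁻¹⁹)(5.48×10⁻³)) ≈ 7.14×10⁻⁵ s.

T ≈ 7.14×10⁻⁵ s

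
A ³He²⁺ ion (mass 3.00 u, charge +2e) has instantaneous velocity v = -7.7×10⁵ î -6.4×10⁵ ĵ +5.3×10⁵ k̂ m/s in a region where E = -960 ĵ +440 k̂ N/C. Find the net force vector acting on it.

Only an electric field acts, so F = qE = (3.204×10⁻¹⁹ C)·(0, -960, 440) = (0, -3.08×10⁻¹⁶, 1.41×10⁻¹⁶) N.

F ≈ (0, -3.08×10⁻¹⁶, 1.41×10⁻¹⁶) N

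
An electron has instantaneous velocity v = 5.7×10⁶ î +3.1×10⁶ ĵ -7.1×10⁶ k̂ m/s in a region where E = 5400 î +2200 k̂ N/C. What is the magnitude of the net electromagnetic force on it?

Only an electric field acts, so F = qE = (−1.602×10⁻¹⁹ C)·(5400, 0, 2200) = (-8.65×10⁻¹⁶, 0, -3.52×10⁻¹⁶) N.
|F| = 9.34×10⁻¹⁶ N.

|F| ≈ 9.34×10⁻¹⁶ N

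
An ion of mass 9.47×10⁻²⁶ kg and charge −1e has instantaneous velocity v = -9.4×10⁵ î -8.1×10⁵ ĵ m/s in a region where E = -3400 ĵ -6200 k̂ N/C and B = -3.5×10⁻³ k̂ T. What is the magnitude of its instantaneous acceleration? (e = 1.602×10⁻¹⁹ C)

v×B = (2840, -3290, 0) N/C.
E + v×B = (2840, -6690, -6200) N/C.
F = q(E + v×B) = (−1.602×10⁻¹⁹ C)·(2840, -6690, -6200) = (-4.54×10⁻¹⁶, 1.07×10⁻¹⁵, 9.93×10⁻¹⁶) N.
|a| = |F|/m = 1.530×10⁻¹⁵/9.47×10⁻²⁶ ≈ 1.62×10¹⁰ m/s².

|a| ≈ 1.62×10¹⁰ m/s²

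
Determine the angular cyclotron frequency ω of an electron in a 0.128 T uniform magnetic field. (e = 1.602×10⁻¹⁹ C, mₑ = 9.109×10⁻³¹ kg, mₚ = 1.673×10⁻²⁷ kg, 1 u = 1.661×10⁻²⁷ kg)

ω ≈ 2.25×10¹⁰ rad/s

ω = |q|B/m.
ω = (1.602×10⁻¹⁹)(0.128)/9.109×10⁻³¹ ≈ 2.25×10¹⁰ rad/s.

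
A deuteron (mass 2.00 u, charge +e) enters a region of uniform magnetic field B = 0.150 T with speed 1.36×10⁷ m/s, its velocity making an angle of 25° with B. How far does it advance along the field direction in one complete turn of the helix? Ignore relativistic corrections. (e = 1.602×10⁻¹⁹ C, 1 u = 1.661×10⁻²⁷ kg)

v∥ = v cosθ = 1.36×10⁷·cos25° ≈ 1.233×10⁷ m/s.
T = 2πm/(|q|B) = 2π(3.322×10⁻²⁷)/((1.602×10⁻¹⁹)(0.150)) ≈ 8.686×10⁻⁷ s.
pitch = v∥ T = (1.233×10⁷)(8.686×10⁻⁷) ≈ 10.7 m.

p ≈ 10.7 m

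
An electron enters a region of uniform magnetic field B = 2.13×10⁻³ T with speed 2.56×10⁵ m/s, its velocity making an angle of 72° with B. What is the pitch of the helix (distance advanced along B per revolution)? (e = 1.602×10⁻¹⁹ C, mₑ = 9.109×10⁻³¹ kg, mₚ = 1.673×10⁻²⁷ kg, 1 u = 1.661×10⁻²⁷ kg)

p ≈ 1.33×10⁻³ m

v∥ = v cosθ = 2.56×10⁵·cos72° ≈ 7.911×10⁴ m/s.
T = 2πm/(|q|B) = 2π(9.109×10⁻³¹)/((1.602×10⁻¹⁹)(2.13×10⁻³)) ≈ 1.677×10⁻⁸ s.
pitch = v∥ T = (7.911×10⁴)(1.677×10⁻⁸) ≈ 1.33×10⁻³ m.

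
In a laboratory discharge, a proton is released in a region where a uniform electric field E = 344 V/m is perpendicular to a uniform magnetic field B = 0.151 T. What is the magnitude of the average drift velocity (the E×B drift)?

v_d ≈ 2280 m/s

The E×B drift speed is v_d = E/B.
v_d = 344/0.151 = 2280 m/s.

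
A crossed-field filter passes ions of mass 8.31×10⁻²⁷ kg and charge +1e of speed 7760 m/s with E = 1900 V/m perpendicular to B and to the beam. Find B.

B = 0.245 T

Balance of forces in the selector: qE = qvB ⇒ B = E/v.
B = 1900/7760 = 0.245 T.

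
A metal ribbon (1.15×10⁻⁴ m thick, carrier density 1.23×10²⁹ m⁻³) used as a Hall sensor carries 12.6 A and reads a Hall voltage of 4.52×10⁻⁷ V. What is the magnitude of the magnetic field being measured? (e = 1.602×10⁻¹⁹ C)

From V_H = IB/(n e t), B = V_H n e t / I.
B = (4.52×10⁻⁷)(1.23×10²⁹)(1.602×10⁻¹⁹)(1.15×10⁻⁴)/12.6 ≈ 0.0813 T.

B ≈ 0.0813 T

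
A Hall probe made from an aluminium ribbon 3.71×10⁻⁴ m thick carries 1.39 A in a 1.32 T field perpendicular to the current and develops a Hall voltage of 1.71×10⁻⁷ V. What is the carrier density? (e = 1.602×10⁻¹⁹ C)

n ≈ 1.81×10²⁹ m⁻³

From V_H = IB/(n e t), n = IB/(V_H e t).
n = (1.39)(1.32)/((1.71×10⁻⁷)(1.602×10⁻¹⁹)(3.71×10⁻⁴)) ≈ 1.81×10²⁹ m⁻³.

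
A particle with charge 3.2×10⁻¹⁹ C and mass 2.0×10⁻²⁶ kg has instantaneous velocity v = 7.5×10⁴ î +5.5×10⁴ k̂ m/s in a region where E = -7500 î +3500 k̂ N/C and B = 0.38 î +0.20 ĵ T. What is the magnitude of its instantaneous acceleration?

v×B = (-1.10×10⁴, 2.09×10⁴, 1.50×10⁴) N/C.
E + v×B = (-1.85×10⁴, 2.09×10⁴, 1.85×10⁴) N/C.
F = q(E + v×B) = (3.2×10⁻¹⁹ C)·(-1.85×10⁴, 2.09×10⁴, 1.85×10⁴) = (-5.92×10⁻¹⁵, 6.69×10⁻¹⁵, 5.92×10⁻¹⁵) N.
|a| = |F|/m = 1.072×10⁻¹⁴/2.0×10⁻²⁶ ≈ 5.36×10¹¹ m/s².

|a| ≈ 5.36×10¹¹ m/s²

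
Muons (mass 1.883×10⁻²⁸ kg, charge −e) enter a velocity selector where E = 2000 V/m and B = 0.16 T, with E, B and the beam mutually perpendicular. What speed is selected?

v = 1.2×10⁴ m/s

Straight-line motion ⇒ electric and magnetic forces cancel, so E = vB.
v = E/B = 2000/0.16 = 1.2×10⁴ m/s.
The result is independent of the particle's charge and mass.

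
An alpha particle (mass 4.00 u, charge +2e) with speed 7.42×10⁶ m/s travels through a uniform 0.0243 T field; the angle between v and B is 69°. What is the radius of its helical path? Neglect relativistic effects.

r ≈ 5.91 m

v⊥ = v sinθ = 7.42×10⁶·sin69° ≈ 6.927×10⁶ m/s.
r = m v⊥/(|q|B) = (6.644×10⁻²⁷)(6.927×10⁶)/((3.204×10⁻¹⁹)(0.0243)) ≈ 5.91 m.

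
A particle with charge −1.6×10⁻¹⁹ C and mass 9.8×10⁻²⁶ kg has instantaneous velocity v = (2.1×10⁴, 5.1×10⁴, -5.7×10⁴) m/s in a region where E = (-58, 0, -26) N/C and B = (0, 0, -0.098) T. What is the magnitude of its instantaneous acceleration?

v×B = (-5000, 2060, 0) N/C.
E + v×B = (-5060, 2060, -26.0) N/C.
F = q(E + v×B) = (−1.6×10⁻¹⁹ C)·(-5060, 2060, -26.0) = (8.09×10⁻¹⁶, -3.29×10⁻¹⁶, 4.16×10⁻¹⁸) N.
|a| = |F|/m = 8.734×10⁻¹⁶/9.8×10⁻²⁶ ≈ 8.91×10⁹ m/s².

|a| ≈ 8.91×10⁹ m/s²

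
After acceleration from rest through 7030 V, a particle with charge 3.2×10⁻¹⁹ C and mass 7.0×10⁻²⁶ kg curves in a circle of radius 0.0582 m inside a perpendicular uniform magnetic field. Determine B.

v = √(2|q|V/m) = √(2·3.2×10⁻¹⁹·7030/7.0×10⁻²⁶) ≈ 2.535×10⁵ m/s.
B = mv/(|q|r) = (7.0×10⁻²⁶)(2.535×10⁵)/((3.2×10⁻¹⁹)(0.0582)) ≈ 0.953 T.

B ≈ 0.953 T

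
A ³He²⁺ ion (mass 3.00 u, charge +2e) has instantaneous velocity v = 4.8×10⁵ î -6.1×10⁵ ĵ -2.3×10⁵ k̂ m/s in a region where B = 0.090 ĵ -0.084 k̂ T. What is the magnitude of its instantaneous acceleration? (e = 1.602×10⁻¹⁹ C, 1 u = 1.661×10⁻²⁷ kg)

v×B = (7.19×10⁴, 4.03×10⁴, 4.32×10⁴) N/C.
F = q v×B = (3.204×10⁻¹⁹ C)·(7.19×10⁴, 4.03×10⁴, 4.32×10⁴) = (2.30×10⁻¹⁴, 1.29×10⁻¹⁴, 1.38×10⁻¹⁴) N.
|a| = |F|/m = 2.983×10⁻¹⁴/4.983×10⁻²⁷ ≈ 5.99×10¹² m/s².

|a| ≈ 5.99×10¹² m/s²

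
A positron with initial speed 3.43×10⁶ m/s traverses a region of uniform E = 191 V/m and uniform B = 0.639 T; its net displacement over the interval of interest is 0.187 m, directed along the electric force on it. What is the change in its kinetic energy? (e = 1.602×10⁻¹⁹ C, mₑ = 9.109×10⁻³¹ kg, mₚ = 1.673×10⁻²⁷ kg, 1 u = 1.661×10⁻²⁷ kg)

ΔKE ≈ 5.72×10⁻¹⁸ J

The magnetic force is always ⟂ v and does no work; only the electric force changes KE.
ΔKE = F_E · d = |q|E d = (1.602×10⁻¹⁹)(191)(0.187) ≈ 5.72×10⁻¹⁸ J.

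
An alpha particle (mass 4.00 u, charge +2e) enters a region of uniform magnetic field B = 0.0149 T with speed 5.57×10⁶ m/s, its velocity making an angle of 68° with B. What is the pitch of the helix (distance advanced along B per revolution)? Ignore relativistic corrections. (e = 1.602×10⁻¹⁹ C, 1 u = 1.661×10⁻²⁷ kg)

v∥ = v cosθ = 5.57×10⁶·cos68° ≈ 2.087×10⁶ m/s.
T = 2πm/(|q|B) = 2π(6.644×10⁻²⁷)/((3.204×10⁻¹⁹)(0.0149)) ≈ 8.744×10⁻⁶ s.
pitch = v∥ T = (2.087×10⁶)(8.744×10⁻⁶) ≈ 18.2 m.

p ≈ 18.2 m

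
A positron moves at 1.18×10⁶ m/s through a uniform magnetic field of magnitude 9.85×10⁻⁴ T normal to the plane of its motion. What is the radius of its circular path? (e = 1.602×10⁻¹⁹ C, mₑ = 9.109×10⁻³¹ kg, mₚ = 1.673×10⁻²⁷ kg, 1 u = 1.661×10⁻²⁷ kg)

The magnetic force provides the centripetal force: |q|vB = mv²/r.
r = mv/(|q|B) = (9.109×10⁻³¹)(1.18×10⁶)/((1.602×10⁻¹⁹)(9.85×10⁻⁴)) ≈ 6.81×10⁻³ m.

r ≈ 6.81×10⁻³ m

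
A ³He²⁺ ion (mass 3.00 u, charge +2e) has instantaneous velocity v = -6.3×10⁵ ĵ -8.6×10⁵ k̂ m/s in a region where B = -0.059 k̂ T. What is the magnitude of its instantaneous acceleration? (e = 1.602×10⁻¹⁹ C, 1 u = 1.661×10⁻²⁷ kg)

v×B = (3.72×10⁴, 0, 0) N/C.
F = q v×B = (3.204×10⁻¹⁹ C)·(3.72×10⁴, 0, 0) = (1.19×10⁻¹⁴, 0, 0) N.
|a| = |F|/m = 1.191×10⁻¹⁴/4.983×10⁻²⁷ ≈ 2.39×10¹² m/s².

|a| ≈ 2.39×10¹² m/s²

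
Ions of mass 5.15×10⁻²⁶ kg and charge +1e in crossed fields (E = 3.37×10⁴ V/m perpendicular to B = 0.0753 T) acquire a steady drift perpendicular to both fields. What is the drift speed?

v_d ≈ 4.48×10⁵ m/s

The steady drift has the magnetic force balancing the electric force, so v_d = E/B.
v_d = 3.37×10⁴/0.0753 = 4.48×10⁵ m/s.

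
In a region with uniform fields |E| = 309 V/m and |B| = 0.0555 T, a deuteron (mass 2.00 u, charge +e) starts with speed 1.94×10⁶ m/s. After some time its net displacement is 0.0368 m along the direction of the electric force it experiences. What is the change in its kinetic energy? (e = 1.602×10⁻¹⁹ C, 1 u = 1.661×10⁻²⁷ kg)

ΔKE ≈ 1.82×10⁻¹⁸ J

The magnetic force is always ⟂ v and does no work; only the electric force changes KE.
ΔKE = F_E · d = |q|E d = (1.602×10⁻¹⁹)(309)(0.0368) ≈ 1.82×10⁻¹⁸ J.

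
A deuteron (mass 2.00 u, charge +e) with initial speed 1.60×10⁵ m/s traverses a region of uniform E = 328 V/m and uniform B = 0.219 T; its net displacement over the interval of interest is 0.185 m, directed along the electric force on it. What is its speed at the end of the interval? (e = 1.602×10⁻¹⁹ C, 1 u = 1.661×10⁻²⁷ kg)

v_f ≈ 1.77×10⁵ m/s

B does no work; ΔKE = |q|E d.
½mv_f² = ½mv₀² + |q|Ed = ½(3.322×10⁻²⁷)(1.60×10⁵)² + (1.602×10⁻¹⁹)(328)(0.185) ≈ 4.252×10⁻¹⁷ J + 9.721×10⁻¹⁸ J ≈ 5.224×10⁻¹⁷ J.
v_f = √(2·5.224×10⁻¹⁷/3.322×10⁻²⁷) ≈ 1.77×10⁵ m/s.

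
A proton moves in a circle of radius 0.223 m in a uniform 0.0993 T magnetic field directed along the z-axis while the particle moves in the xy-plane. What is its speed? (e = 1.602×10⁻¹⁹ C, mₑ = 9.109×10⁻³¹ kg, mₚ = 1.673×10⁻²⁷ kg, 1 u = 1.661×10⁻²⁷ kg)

From |q|vB = mv²/r, v = |q|Br/m.
v = (1.602×10⁻¹⁹)(0.0993)(0.223)/1.673×10⁻²⁷ ≈ 2.12×10⁶ m/s.

v ≈ 2.12×10⁶ m/s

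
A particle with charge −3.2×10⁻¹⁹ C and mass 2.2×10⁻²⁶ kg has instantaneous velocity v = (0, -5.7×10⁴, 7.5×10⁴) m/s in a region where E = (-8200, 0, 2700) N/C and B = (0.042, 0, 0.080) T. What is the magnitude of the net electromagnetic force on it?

v×B = (-4560, 3150, 2390) N/C.
E + v×B = (-1.28×10⁴, 3150, 5090) N/C.
F = q(E + v×B) = (−3.2×10⁻¹⁹ C)·(-1.28×10⁴, 3150, 5090) = (4.08×10⁻¹⁵, -1.01×10⁻¹⁵, -1.63×10⁻¹⁵) N.
|F| = 4.51×10⁻¹⁵ N.

|F| ≈ 4.51×10⁻¹⁵ N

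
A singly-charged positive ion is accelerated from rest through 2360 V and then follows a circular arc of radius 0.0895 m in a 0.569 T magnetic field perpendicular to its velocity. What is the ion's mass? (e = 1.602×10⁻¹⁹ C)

m ≈ 8.80×10⁻²⁶ kg

Combine |q|V = ½mv² and r = mv/(|q|B): eliminate v to get m = qB²r²/(2V).
m = (1.602×10⁻¹⁹)(0.569)²(0.0895)²/(2·2360) ≈ 8.80×10⁻²⁶ kg.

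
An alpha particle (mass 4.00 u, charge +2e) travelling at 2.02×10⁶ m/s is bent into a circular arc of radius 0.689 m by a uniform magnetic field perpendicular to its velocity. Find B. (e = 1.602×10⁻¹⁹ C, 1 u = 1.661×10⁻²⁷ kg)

From |q|vB = mv²/r, B = mv/(|q|r).
B = (6.644×10⁻²⁷)(2.02×10⁶)/((3.204×10⁻¹⁹)(0.689)) ≈ 0.0608 T.

B ≈ 0.0608 T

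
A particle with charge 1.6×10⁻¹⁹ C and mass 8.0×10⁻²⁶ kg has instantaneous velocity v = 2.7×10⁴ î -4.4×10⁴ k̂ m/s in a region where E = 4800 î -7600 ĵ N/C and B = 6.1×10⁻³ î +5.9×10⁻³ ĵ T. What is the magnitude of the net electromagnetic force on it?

v×B = (260, -268, 159) N/C.
E + v×B = (5060, -7870, 159) N/C.
F = q(E + v×B) = (1.6×10⁻¹⁹ C)·(5060, -7870, 159) = (8.10×10⁻¹⁶, -1.26×10⁻¹⁵, 2.55×10⁻¹⁷) N.
|F| = 1.50×10⁻¹⁵ N.

|F| ≈ 1.50×10⁻¹⁵ N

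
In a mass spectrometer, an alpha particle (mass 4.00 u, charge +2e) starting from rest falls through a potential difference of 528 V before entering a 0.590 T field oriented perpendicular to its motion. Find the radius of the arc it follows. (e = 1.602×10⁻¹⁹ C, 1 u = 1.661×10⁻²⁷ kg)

r ≈ 7.93×10⁻³ m

Acceleration: |q|V = ½mv² ⇒ v = √(2|q|V/m) = √(2·3.204×10⁻¹⁹·528/6.644×10⁻²⁷) ≈ 2.257×10⁵ m/s.
In the field: r = mv/(|q|B) = (6.644×10⁻²⁷)(2.257×10⁵)/((3.204×10⁻¹⁹)(0.590)) ≈ 7.93×10⁻³ m.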